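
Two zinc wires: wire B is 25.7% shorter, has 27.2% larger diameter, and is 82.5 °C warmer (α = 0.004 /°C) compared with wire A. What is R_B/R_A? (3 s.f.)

0.611

R ∝ ρL/d² with ρ ∝ (1+αΔT), so R_B/R_A = (1 − 25.7/100) × (1 + 27.2/100)⁻² × (1 + 0.004×82.5)
= 0.743 × 0.618 × 1.33 = 0.611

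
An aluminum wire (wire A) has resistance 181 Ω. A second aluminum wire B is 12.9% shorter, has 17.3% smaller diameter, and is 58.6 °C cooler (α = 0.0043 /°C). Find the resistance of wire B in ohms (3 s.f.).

R ∝ ρL/d² with ρ ∝ (1+αΔT), so R_B/R_A = (1 − 12.9/100) × (1 − 17.3/100)⁻² × (1 − 0.0043×58.6)
= 0.871 × 1.462 × 0.748 = 0.9526
R_B = 0.9526 × 181 = 172 Ω

172 Ω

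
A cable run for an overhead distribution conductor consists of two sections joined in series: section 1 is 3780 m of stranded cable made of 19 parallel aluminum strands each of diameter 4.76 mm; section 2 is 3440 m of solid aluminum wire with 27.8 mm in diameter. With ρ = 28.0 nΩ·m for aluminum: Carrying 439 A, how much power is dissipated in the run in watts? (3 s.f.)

ρ = 28.0 nΩ·m = 2.80×10^-8 Ω·m
Section 1: A_strand = π(2.3800e-03)² = 1.780e-05 m²; R₁ = ρL/(N·A_s) = (2.80×10^-8)(3780)/(19×1.780e-05) = 0.313 Ω
Section 2: A = π(d/2)² = π(1.3900e-02 m)² = 6.070e-04 m²
R₂ = (2.80×10^-8)(3440)/(6.070e-04) = 0.1587 Ω
R = R₁ + R₂ = 0.4717 Ω
P = I²R = (439)² × 0.4717 = 90900 W

90900 W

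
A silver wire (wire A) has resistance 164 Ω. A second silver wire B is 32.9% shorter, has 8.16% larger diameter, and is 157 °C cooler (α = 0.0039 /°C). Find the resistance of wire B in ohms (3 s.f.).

36.5 Ω

R ∝ ρL/d² with ρ ∝ (1+αΔT), so R_B/R_A = (1 − 32.9/100) × (1 + 8.16/100)⁻² × (1 − 0.0039×157)
= 0.671 × 0.8548 × 0.3877 = 0.2224
R_B = 0.2224 × 164 = 36.5 Ω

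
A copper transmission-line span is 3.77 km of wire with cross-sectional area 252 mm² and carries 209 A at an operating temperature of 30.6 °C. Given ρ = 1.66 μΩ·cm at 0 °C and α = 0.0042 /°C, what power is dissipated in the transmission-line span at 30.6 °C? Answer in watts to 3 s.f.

12200 W

ρ = 1.66 μΩ·cm = 1.66×10^-8 Ω·m
A = 252 mm² = 2.520e-04 m²
R₍0₎ = ρL/A = (1.66×10^-8)(3770)/(2.520e-04) = 0.2483 Ω
R₍30.6₎ = R₍0₎(1 + αΔT) = 0.2483 × (1 + 0.0042×30.6) = 0.2803 Ω
P = I²R = (209)² × 0.2803 = 12200 W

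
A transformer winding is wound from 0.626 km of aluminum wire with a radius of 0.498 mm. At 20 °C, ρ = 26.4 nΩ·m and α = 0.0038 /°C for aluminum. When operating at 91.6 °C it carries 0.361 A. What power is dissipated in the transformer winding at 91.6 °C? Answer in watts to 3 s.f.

ρ = 26.4 nΩ·m = 2.64×10^-8 Ω·m
A = πr² = π(4.9800e-04 m)² = 7.791e-07 m²
R₍20₎ = ρL/A = (2.64×10^-8)(626)/(7.791e-07) = 21.21 Ω
R₍91.6₎ = R₍20₎(1 + αΔT) = 21.21 × (1 + 0.0038×71.6) = 26.98 Ω
P = I²R = (0.361)² × 26.98 = 3.52 W

3.52 W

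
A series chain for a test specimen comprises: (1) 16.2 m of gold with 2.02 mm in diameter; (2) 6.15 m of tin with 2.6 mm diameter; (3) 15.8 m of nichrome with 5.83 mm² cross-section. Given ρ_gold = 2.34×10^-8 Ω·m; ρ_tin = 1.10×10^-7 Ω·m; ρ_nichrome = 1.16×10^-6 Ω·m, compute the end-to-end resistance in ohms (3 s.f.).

Seg 1: A = π(d/2)² = π(1.0100e-03 m)² = 3.205e-06 m²
R_1 = (2.34×10^-8)(16.2)/(3.205e-06) = 0.1183 Ω
Seg 2: A = π(d/2)² = π(1.3000e-03 m)² = 5.309e-06 m²
R_2 = (1.10×10^-7)(6.15)/(5.309e-06) = 0.1274 Ω
Seg 3: A = 5.83 mm² = 5.830e-06 m²
R_3 = (1.16×10^-6)(15.8)/(5.830e-06) = 3.144 Ω
R_total = R_1 + R_2 + R_3 = 3.39 Ω

3.39 Ω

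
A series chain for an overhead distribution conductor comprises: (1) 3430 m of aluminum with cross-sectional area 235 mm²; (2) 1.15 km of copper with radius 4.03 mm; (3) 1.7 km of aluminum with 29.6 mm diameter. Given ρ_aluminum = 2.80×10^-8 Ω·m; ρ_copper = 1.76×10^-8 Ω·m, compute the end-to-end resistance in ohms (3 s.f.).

Seg 1: A = 235 mm² = 2.350e-04 m²
R_1 = (2.80×10^-8)(3430)/(2.350e-04) = 0.4087 Ω
Seg 2: A = πr² = π(4.0300e-03 m)² = 5.102e-05 m²
R_2 = (1.76×10^-8)(1150)/(5.102e-05) = 0.3967 Ω
Seg 3: A = π(d/2)² = π(1.4800e-02 m)² = 6.881e-04 m²
R_3 = (2.80×10^-8)(1700)/(6.881e-04) = 0.06917 Ω
R_total = R_1 + R_2 + R_3 = 0.875 Ω

0.875 Ω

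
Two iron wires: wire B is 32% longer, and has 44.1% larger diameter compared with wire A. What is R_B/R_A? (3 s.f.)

R ∝ L/d², so R_B/R_A = (1 + 32/100) × (1 + 44.1/100)⁻²
= 1.32 × 0.4816 = 0.636

0.636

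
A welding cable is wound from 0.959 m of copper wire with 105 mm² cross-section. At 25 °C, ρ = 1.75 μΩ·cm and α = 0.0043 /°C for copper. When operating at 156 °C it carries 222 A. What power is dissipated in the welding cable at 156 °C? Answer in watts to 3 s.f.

ρ = 1.75 μΩ·cm = 1.75×10^-8 Ω·m
A = 105 mm² = 1.050e-04 m²
R₍25₎ = ρL/A = (1.75×10^-8)(0.959)/(1.050e-04) = 1.598×10^-4 Ω
R₍156₎ = R₍25₎(1 + αΔT) = 1.598×10^-4 × (1 + 0.0043×131) = 2.499×10^-4 Ω
P = I²R = (222)² × 2.499×10^-4 = 12.3 W

12.3 W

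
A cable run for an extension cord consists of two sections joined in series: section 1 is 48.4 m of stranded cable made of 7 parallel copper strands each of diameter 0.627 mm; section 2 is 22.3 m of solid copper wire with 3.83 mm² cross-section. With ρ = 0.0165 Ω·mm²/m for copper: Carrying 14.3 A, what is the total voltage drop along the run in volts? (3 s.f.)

ρ = 0.0165 Ω·mm²/m = 1.65×10^-8 Ω·m
Section 1: A_strand = π(3.1350e-04)² = 3.088e-07 m²; R₁ = ρL/(N·A_s) = (1.65×10^-8)(48.4)/(7×3.088e-07) = 0.3695 Ω
Section 2: A = 3.83 mm² = 3.830e-06 m²
R₂ = (1.65×10^-8)(22.3)/(3.830e-06) = 0.09607 Ω
R = R₁ + R₂ = 0.4656 Ω
V = IR = 14.3 × 0.4656 = 6.66 V

6.66 V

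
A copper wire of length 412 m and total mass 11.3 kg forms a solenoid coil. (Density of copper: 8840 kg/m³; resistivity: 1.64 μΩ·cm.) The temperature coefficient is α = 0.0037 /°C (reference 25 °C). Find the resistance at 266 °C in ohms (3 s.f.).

4.12 Ω

ρ = 1.64 μΩ·cm = 1.64×10^-8 Ω·m
A = m/(density·L) = 11.3/(8840×412) = 3.1026e-06 m²
R = ρL/A = (1.64×10^-8)(412)/(3.1026e-06) = 2.178 Ω
R(266 °C) = 2.178 × (1 + 0.0037×241) = 4.12 Ω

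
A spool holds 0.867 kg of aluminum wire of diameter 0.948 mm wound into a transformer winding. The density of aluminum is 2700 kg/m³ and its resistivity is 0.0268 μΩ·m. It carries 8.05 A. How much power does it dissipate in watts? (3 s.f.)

1120 W

ρ = 0.0268 μΩ·m = 2.68×10^-8 Ω·m
A = π(d/2)² = π(4.7400e-04 m)² = 7.0584e-07 m²
L = m/(density·A) = 0.867/(2700×7.0584e-07) = 454.9 m
R = ρL/A = (2.68×10^-8)(454.9)/(7.0584e-07) = 17.27 Ω
P = I²R = (8.05)² × 17.27 = 1120 W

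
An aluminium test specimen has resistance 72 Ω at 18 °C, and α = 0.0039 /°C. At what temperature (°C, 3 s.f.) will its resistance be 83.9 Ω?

60.4 °C

R = R₀(1 + α(T − T₀)) ⇒ T = T₀ + (R/R₀ − 1)/α
T = 18 + (83.9/72 − 1)/0.0039 = 18 + (0.1653)/0.0039 = 60.4 °C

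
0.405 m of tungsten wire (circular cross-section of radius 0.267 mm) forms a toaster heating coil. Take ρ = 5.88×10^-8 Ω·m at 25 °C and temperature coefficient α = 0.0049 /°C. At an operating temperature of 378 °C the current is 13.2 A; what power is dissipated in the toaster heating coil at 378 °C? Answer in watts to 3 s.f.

50.6 W

A = πr² = π(2.6700e-04 m)² = 2.240e-07 m²
R₍25₎ = ρL/A = (5.88×10^-8)(0.405)/(2.240e-07) = 0.1063 Ω
R₍378₎ = R₍25₎(1 + αΔT) = 0.1063 × (1 + 0.0049×353) = 0.2903 Ω
P = I²R = (13.2)² × 0.2903 = 50.6 W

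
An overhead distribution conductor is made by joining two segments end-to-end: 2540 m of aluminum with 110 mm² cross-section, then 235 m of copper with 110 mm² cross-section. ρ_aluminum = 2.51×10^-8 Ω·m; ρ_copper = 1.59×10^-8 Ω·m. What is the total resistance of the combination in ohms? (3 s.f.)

Segment 1: A = 110 mm² = 1.100e-04 m²
R₁ = ρL/A = (2.51×10^-8)(2540)/(1.100e-04) = 0.5796 Ω
R₂ = (1.59×10^-8)(235)/(1.100e-04) = 0.03397 Ω
R = R₁ + R₂ = 0.614 Ω

0.614 Ω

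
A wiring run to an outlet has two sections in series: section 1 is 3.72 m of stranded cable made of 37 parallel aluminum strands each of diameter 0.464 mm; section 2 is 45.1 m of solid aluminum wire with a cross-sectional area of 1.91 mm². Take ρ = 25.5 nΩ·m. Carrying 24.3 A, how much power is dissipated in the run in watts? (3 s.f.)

364 W

ρ = 25.5 nΩ·m = 2.55×10^-8 Ω·m
Section 1: A_strand = π(2.3200e-04)² = 1.691e-07 m²; R₁ = ρL/(N·A_s) = (2.55×10^-8)(3.72)/(37×1.691e-07) = 0.01516 Ω
Section 2: A = 1.91 mm² = 1.910e-06 m²
R₂ = (2.55×10^-8)(45.1)/(1.910e-06) = 0.6021 Ω
R = R₁ + R₂ = 0.6173 Ω
P = I²R = (24.3)² × 0.6173 = 364 W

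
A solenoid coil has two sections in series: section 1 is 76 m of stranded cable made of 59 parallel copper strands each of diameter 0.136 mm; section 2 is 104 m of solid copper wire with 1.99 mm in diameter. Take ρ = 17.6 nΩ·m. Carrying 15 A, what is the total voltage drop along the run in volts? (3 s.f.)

32.2 V

ρ = 17.6 nΩ·m = 1.76×10^-8 Ω·m
Section 1: A_strand = π(6.8000e-05)² = 1.453e-08 m²; R₁ = ρL/(N·A_s) = (1.76×10^-8)(76)/(59×1.453e-08) = 1.561 Ω
Section 2: A = π(d/2)² = π(9.9500e-04 m)² = 3.110e-06 m²
R₂ = (1.76×10^-8)(104)/(3.110e-06) = 0.5885 Ω
R = R₁ + R₂ = 2.149 Ω
V = IR = 15 × 2.149 = 32.2 V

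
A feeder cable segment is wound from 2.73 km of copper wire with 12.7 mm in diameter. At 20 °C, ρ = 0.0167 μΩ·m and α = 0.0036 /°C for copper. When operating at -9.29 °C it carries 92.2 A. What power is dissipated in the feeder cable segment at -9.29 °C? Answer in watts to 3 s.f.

2740 W

ρ = 0.0167 μΩ·m = 1.67×10^-8 Ω·m
A = π(d/2)² = π(6.3500e-03 m)² = 1.267e-04 m²
R₍20₎ = ρL/A = (1.67×10^-8)(2730)/(1.267e-04) = 0.3599 Ω
R₍-9.29₎ = R₍20₎(1 + αΔT) = 0.3599 × (1 + 0.0036×-29.3) = 0.322 Ω
P = I²R = (92.2)² × 0.322 = 2740 W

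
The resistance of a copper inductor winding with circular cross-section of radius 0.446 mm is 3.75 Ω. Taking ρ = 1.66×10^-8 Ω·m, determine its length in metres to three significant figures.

141 m

A = πr² = π(4.4600e-04 m)² = 6.249e-07 m²
L = RA/ρ = (3.75)(6.249e-07)/(1.66×10^-8) = 141 m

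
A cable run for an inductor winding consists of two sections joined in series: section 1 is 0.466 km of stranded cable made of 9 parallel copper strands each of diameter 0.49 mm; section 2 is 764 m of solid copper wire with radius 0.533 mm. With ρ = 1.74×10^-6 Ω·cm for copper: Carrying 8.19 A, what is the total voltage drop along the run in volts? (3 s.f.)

161 V

ρ = 1.74×10^-6 Ω·cm = 1.74×10^-8 Ω·m
Section 1: A_strand = π(2.4500e-04)² = 1.886e-07 m²; R₁ = ρL/(N·A_s) = (1.74×10^-8)(466)/(9×1.886e-07) = 4.778 Ω
Section 2: A = πr² = π(5.3300e-04 m)² = 8.925e-07 m²
R₂ = (1.74×10^-8)(764)/(8.925e-07) = 14.89 Ω
R = R₁ + R₂ = 19.67 Ω
V = IR = 8.19 × 19.67 = 161 V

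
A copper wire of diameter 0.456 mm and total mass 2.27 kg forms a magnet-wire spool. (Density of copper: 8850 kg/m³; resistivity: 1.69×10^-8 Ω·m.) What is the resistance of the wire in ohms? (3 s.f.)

163 Ω

A = π(d/2)² = π(2.2800e-04 m)² = 1.6331e-07 m²
L = m/(density·A) = 2.27/(8850×1.6331e-07) = 1571 m
R = ρL/A = (1.69×10^-8)(1571)/(1.6331e-07) = 163 Ω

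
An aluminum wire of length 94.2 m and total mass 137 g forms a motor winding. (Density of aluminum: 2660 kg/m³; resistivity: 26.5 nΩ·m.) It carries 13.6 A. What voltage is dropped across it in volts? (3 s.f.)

62.1 V

ρ = 26.5 nΩ·m = 2.65×10^-8 Ω·m
A = m/(density·L) = 0.137/(2660×94.2) = 5.4675e-07 m²
R = ρL/A = (2.65×10^-8)(94.2)/(5.4675e-07) = 4.566 Ω
V = IR = 13.6 × 4.566 = 62.1 V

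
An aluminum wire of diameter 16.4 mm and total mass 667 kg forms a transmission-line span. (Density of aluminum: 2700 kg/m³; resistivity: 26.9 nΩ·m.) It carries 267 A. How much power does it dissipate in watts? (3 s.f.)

10600 W

ρ = 26.9 nΩ·m = 2.69×10^-8 Ω·m
A = π(d/2)² = π(8.2000e-03 m)² = 2.1124e-04 m²
L = m/(density·A) = 667/(2700×2.1124e-04) = 1169 m
R = ρL/A = (2.69×10^-8)(1169)/(2.1124e-04) = 0.1489 Ω
P = I²R = (267)² × 0.1489 = 10600 W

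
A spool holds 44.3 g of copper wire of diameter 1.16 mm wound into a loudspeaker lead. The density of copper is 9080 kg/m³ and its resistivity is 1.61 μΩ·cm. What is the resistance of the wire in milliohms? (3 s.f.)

ρ = 1.61 μΩ·cm = 1.61×10^-8 Ω·m
A = π(d/2)² = π(5.8000e-04 m)² = 1.0568e-06 m²
L = m/(density·A) = 0.0443/(9080×1.0568e-06) = 4.616 m
R = ρL/A = (1.61×10^-8)(4.616)/(1.0568e-06) = 70.3 mΩ

70.3 mΩ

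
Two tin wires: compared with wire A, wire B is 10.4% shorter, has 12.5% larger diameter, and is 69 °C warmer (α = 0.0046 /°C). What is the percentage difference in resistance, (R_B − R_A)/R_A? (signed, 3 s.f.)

-6.73%

R ∝ ρL/d² with ρ ∝ (1+αΔT), so R_B/R_A = (1 − 10.4/100) × (1 + 12.5/100)⁻² × (1 + 0.0046×69)
= 0.896 × 0.7901 × 1.317 = 0.9326
(R_B − R_A)/R_A = 0.9326 − 1 = -6.73%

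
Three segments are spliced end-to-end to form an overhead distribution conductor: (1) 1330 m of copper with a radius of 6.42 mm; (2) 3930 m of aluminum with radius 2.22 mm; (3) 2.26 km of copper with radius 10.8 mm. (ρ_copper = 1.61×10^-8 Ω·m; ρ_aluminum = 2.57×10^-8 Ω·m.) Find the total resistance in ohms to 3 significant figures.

Seg 1: A = πr² = π(6.4200e-03 m)² = 1.295e-04 m²
R_1 = (1.61×10^-8)(1330)/(1.295e-04) = 0.1654 Ω
Seg 2: A = πr² = π(2.2200e-03 m)² = 1.548e-05 m²
R_2 = (2.57×10^-8)(3930)/(1.548e-05) = 6.523 Ω
Seg 3: A = πr² = π(1.0800e-02 m)² = 3.664e-04 m²
R_3 = (1.61×10^-8)(2260)/(3.664e-04) = 0.0993 Ω
R_total = R_1 + R_2 + R_3 = 6.79 Ω

6.79 Ω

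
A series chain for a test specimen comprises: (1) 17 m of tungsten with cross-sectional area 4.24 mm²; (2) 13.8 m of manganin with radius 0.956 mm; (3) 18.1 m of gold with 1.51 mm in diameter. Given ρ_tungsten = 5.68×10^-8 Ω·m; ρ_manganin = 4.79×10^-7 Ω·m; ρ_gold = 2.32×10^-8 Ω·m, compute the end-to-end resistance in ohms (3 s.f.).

2.76 Ω

Seg 1: A = 4.24 mm² = 4.240e-06 m²
R_1 = (5.68×10^-8)(17)/(4.240e-06) = 0.2277 Ω
Seg 2: A = πr² = π(9.5600e-04 m)² = 2.871e-06 m²
R_2 = (4.79×10^-7)(13.8)/(2.871e-06) = 2.302 Ω
Seg 3: A = π(d/2)² = π(7.5500e-04 m)² = 1.791e-06 m²
R_3 = (2.32×10^-8)(18.1)/(1.791e-06) = 0.2345 Ω
R_total = R_1 + R_2 + R_3 = 2.76 Ω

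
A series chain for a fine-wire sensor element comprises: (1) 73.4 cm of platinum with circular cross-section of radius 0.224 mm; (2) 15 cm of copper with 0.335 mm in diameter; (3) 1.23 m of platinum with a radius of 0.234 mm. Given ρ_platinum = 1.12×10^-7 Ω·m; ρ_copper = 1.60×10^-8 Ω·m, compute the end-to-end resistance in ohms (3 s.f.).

1.35 Ω

Seg 1: A = πr² = π(2.2400e-04 m)² = 1.576e-07 m²
R_1 = (1.12×10^-7)(0.734)/(1.576e-07) = 0.5215 Ω
Seg 2: A = π(d/2)² = π(1.6750e-04 m)² = 8.814e-08 m²
R_2 = (1.60×10^-8)(0.15)/(8.814e-08) = 0.02723 Ω
Seg 3: A = πr² = π(2.3400e-04 m)² = 1.720e-07 m²
R_3 = (1.12×10^-7)(1.23)/(1.720e-07) = 0.8008 Ω
R_total = R_1 + R_2 + R_3 = 1.35 Ω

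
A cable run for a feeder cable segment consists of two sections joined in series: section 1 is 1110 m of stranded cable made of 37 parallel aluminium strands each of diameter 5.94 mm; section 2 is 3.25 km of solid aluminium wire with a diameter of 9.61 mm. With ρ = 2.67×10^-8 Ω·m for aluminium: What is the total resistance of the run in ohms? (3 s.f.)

1.23 Ω

Section 1: A_strand = π(2.9700e-03)² = 2.771e-05 m²; R₁ = ρL/(N·A_s) = (2.67×10^-8)(1110)/(37×2.771e-05) = 0.0289 Ω
Section 2: A = π(d/2)² = π(4.8050e-03 m)² = 7.253e-05 m²
R₂ = (2.67×10^-8)(3250)/(7.253e-05) = 1.196 Ω
R = R₁ + R₂ = 1.23 Ω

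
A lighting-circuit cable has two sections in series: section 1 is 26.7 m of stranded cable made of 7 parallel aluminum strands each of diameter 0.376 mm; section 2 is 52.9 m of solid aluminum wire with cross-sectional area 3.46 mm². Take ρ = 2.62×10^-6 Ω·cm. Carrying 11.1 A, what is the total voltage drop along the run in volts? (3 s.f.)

ρ = 2.62×10^-6 Ω·cm = 2.62×10^-8 Ω·m
Section 1: A_strand = π(1.8800e-04)² = 1.110e-07 m²; R₁ = ρL/(N·A_s) = (2.62×10^-8)(26.7)/(7×1.110e-07) = 0.9 Ω
Section 2: A = 3.46 mm² = 3.460e-06 m²
R₂ = (2.62×10^-8)(52.9)/(3.460e-06) = 0.4006 Ω
R = R₁ + R₂ = 1.301 Ω
V = IR = 11.1 × 1.301 = 14.4 V

14.4 V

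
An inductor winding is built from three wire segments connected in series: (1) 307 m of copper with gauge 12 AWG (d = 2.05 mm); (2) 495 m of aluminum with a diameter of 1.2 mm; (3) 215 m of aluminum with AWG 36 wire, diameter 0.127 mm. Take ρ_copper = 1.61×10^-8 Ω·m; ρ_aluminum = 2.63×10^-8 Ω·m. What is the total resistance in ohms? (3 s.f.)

459 Ω

Seg 1: A = π(2.05/2 mm)² = π(1.0250e-03 m)² = 3.301e-06 m²
R_1 = (1.61×10^-8)(307)/(3.301e-06) = 1.497 Ω
Seg 2: A = π(d/2)² = π(6.0000e-04 m)² = 1.131e-06 m²
R_2 = (2.63×10^-8)(495)/(1.131e-06) = 11.51 Ω
Seg 3: A = π(0.127/2 mm)² = π(6.3500e-05 m)² = 1.267e-08 m²
R_3 = (2.63×10^-8)(215)/(1.267e-08) = 446.4 Ω
R_total = R_1 + R_2 + R_3 = 459 Ω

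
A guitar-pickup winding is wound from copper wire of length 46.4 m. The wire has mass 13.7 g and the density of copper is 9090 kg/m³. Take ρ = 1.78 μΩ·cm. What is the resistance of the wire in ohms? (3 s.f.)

25.4 Ω

ρ = 1.78 μΩ·cm = 1.78×10^-8 Ω·m
A = m/(density·L) = 0.0137/(9090×46.4) = 3.2482e-08 m²
R = ρL/A = (1.78×10^-8)(46.4)/(3.2482e-08) = 25.4 Ω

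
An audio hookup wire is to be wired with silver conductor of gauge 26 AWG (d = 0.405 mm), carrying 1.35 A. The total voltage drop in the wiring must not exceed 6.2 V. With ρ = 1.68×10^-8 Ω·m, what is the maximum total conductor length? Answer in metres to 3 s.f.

A = π(0.405/2 mm)² = π(2.0250e-04 m)² = 1.288e-07 m²
L_max = V_max·A/(1·ρI) = (6.2)(1.288e-07)/(1.68×10^-8×1.35) = 35.2 m

35.2 m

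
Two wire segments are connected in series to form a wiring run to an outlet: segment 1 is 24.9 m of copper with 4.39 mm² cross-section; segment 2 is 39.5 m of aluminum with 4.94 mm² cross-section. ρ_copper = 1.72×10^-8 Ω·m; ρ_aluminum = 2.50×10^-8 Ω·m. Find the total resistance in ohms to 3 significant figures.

Segment 1: A = 4.39 mm² = 4.390e-06 m²
R₁ = ρL/A = (1.72×10^-8)(24.9)/(4.390e-06) = 0.09756 Ω
Segment 2: A = 4.94 mm² = 4.940e-06 m²
R₂ = (2.50×10^-8)(39.5)/(4.940e-06) = 0.1999 Ω
R = R₁ + R₂ = 0.297 Ω

0.297 Ω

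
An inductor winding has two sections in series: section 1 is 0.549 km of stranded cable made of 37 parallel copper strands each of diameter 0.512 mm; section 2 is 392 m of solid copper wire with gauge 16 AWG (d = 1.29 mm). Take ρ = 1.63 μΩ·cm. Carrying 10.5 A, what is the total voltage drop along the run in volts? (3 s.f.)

ρ = 1.63 μΩ·cm = 1.63×10^-8 Ω·m
Section 1: A_strand = π(2.5600e-04)² = 2.059e-07 m²; R₁ = ρL/(N·A_s) = (1.63×10^-8)(549)/(37×2.059e-07) = 1.175 Ω
Section 2: A = π(1.29/2 mm)² = π(6.4500e-04 m)² = 1.307e-06 m²
R₂ = (1.63×10^-8)(392)/(1.307e-06) = 4.889 Ω
R = R₁ + R₂ = 6.064 Ω
V = IR = 10.5 × 6.064 = 63.7 V

63.7 V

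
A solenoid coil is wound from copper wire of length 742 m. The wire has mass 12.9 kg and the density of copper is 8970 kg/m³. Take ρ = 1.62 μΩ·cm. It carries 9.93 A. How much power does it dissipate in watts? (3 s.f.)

612 W

ρ = 1.62 μΩ·cm = 1.62×10^-8 Ω·m
A = m/(density·L) = 12.9/(8970×742) = 1.9382e-06 m²
R = ρL/A = (1.62×10^-8)(742)/(1.9382e-06) = 6.202 Ω
P = I²R = (9.93)² × 6.202 = 612 W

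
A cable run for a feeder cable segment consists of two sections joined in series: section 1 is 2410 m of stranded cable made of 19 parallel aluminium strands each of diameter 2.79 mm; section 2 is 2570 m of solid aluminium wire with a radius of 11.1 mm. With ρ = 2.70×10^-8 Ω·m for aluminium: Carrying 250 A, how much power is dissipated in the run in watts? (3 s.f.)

46200 W

Section 1: A_strand = π(1.3950e-03)² = 6.114e-06 m²; R₁ = ρL/(N·A_s) = (2.70×10^-8)(2410)/(19×6.114e-06) = 0.5602 Ω
Section 2: A = πr² = π(1.1100e-02 m)² = 3.871e-04 m²
R₂ = (2.70×10^-8)(2570)/(3.871e-04) = 0.1793 Ω
R = R₁ + R₂ = 0.7394 Ω
P = I²R = (250)² × 0.7394 = 46200 W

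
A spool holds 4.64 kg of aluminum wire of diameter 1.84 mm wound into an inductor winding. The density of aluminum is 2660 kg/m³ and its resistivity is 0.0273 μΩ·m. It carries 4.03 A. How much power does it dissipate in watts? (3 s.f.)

109 W

ρ = 0.0273 μΩ·m = 2.73×10^-8 Ω·m
A = π(d/2)² = π(9.2000e-04 m)² = 2.6590e-06 m²
L = m/(density·A) = 4.64/(2660×2.6590e-06) = 656 m
R = ρL/A = (2.73×10^-8)(656)/(2.6590e-06) = 6.735 Ω
P = I²R = (4.03)² × 6.735 = 109 W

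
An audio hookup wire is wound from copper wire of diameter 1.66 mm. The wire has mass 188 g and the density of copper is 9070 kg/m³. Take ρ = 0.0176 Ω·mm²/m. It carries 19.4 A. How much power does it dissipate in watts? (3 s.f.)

29.3 W

ρ = 0.0176 Ω·mm²/m = 1.76×10^-8 Ω·m
A = π(d/2)² = π(8.3000e-04 m)² = 2.1642e-06 m²
L = m/(density·A) = 0.188/(9070×2.1642e-06) = 9.577 m
R = ρL/A = (1.76×10^-8)(9.577)/(2.1642e-06) = 0.07788 Ω
P = I²R = (19.4)² × 0.07788 = 29.3 W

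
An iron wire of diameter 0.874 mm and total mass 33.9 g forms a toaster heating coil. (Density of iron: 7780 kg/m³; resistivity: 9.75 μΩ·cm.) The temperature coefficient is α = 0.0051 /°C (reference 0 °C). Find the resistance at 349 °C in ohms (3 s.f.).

3.28 Ω

ρ = 9.75 μΩ·cm = 9.75×10^-8 Ω·m
A = π(d/2)² = π(4.3700e-04 m)² = 5.9995e-07 m²
L = m/(density·A) = 0.0339/(7780×5.9995e-07) = 7.263 m
R = ρL/A = (9.75×10^-8)(7.263)/(5.9995e-07) = 1.18 Ω
R(349 °C) = 1.18 × (1 + 0.0051×349) = 3.28 Ω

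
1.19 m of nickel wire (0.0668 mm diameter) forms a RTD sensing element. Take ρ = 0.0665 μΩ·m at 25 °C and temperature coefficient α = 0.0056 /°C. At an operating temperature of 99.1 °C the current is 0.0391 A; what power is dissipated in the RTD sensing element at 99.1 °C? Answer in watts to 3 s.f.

0.0488 W

ρ = 0.0665 μΩ·m = 6.65×10^-8 Ω·m
A = π(d/2)² = π(3.3400e-05 m)² = 3.505e-09 m²
R₍25₎ = ρL/A = (6.65×10^-8)(1.19)/(3.505e-09) = 22.58 Ω
R₍99.1₎ = R₍25₎(1 + αΔT) = 22.58 × (1 + 0.0056×74.1) = 31.95 Ω
P = I²R = (0.0391)² × 31.95 = 0.0488 W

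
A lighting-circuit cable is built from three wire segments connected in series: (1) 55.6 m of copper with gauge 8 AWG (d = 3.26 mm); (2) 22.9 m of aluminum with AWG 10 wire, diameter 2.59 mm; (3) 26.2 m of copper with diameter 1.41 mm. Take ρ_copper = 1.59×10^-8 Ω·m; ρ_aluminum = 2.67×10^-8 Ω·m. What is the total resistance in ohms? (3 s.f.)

0.489 Ω

Seg 1: A = π(3.26/2 mm)² = π(1.6300e-03 m)² = 8.347e-06 m²
R_1 = (1.59×10^-8)(55.6)/(8.347e-06) = 0.1059 Ω
Seg 2: A = π(2.59/2 mm)² = π(1.2950e-03 m)² = 5.269e-06 m²
R_2 = (2.67×10^-8)(22.9)/(5.269e-06) = 0.1161 Ω
Seg 3: A = π(d/2)² = π(7.0500e-04 m)² = 1.561e-06 m²
R_3 = (1.59×10^-8)(26.2)/(1.561e-06) = 0.2668 Ω
R_total = R_1 + R_2 + R_3 = 0.489 Ω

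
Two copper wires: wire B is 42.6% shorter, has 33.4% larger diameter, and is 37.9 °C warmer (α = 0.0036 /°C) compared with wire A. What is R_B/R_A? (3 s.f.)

0.367

R ∝ ρL/d² with ρ ∝ (1+αΔT), so R_B/R_A = (1 − 42.6/100) × (1 + 33.4/100)⁻² × (1 + 0.0036×37.9)
= 0.574 × 0.5619 × 1.136 = 0.367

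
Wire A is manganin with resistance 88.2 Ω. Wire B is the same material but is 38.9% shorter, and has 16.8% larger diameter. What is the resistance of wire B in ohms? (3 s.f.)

39.5 Ω

R ∝ L/d², so R_B/R_A = (1 − 38.9/100) × (1 + 16.8/100)⁻²
= 0.611 × 0.733 = 0.4479
R_B = 0.4479 × 88.2 = 39.5 Ω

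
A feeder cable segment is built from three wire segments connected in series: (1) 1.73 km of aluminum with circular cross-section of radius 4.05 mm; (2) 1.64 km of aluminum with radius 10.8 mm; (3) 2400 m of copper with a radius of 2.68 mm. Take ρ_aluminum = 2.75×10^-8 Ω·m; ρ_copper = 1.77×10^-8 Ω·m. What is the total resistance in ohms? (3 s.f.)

2.93 Ω

Seg 1: A = πr² = π(4.0500e-03 m)² = 5.153e-05 m²
R_1 = (2.75×10^-8)(1730)/(5.153e-05) = 0.9232 Ω
Seg 2: A = πr² = π(1.0800e-02 m)² = 3.664e-04 m²
R_2 = (2.75×10^-8)(1640)/(3.664e-04) = 0.1231 Ω
Seg 3: A = πr² = π(2.6800e-03 m)² = 2.256e-05 m²
R_3 = (1.77×10^-8)(2400)/(2.256e-05) = 1.883 Ω
R_total = R_1 + R_2 + R_3 = 2.93 Ω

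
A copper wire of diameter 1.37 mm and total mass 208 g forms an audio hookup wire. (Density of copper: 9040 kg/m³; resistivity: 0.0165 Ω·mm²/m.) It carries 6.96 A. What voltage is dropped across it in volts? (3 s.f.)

ρ = 0.0165 Ω·mm²/m = 1.65×10^-8 Ω·m
A = π(d/2)² = π(6.8500e-04 m)² = 1.4741e-06 m²
L = m/(density·A) = 0.208/(9040×1.4741e-06) = 15.61 m
R = ρL/A = (1.65×10^-8)(15.61)/(1.4741e-06) = 0.1747 Ω
V = IR = 6.96 × 0.1747 = 1.22 V

1.22 V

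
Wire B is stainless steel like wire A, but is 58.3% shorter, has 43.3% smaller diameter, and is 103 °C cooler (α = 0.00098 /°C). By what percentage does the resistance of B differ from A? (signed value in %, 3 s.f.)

R ∝ ρL/d² with ρ ∝ (1+αΔT), so R_B/R_A = (1 − 58.3/100) × (1 − 43.3/100)⁻² × (1 − 0.00098×103)
= 0.417 × 3.111 × 0.8991 = 1.166
(R_B − R_A)/R_A = 1.166 − 1 = 16.6%

16.6%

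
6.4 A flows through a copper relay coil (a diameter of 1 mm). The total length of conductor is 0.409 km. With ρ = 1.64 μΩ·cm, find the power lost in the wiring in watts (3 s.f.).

350 W

ρ = 1.64 μΩ·cm = 1.64×10^-8 Ω·m
A = π(d/2)² = π(5.0000e-04 m)² = 7.854e-07 m²
R = ρL/A = (1.64×10^-8)(409)/(7.854e-07) = 8.54 Ω
P = I²R = (6.4)² × 8.54 = 350 W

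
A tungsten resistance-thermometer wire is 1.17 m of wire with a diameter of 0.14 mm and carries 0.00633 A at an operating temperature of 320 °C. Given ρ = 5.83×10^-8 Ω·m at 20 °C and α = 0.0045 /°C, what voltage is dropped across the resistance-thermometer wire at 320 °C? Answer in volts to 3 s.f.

A = π(d/2)² = π(7.0000e-05 m)² = 1.539e-08 m²
R₍20₎ = ρL/A = (5.83×10^-8)(1.17)/(1.539e-08) = 4.431 Ω
R₍320₎ = R₍20₎(1 + αΔT) = 4.431 × (1 + 0.0045×300) = 10.41 Ω
V = IR = 0.00633 × 10.41 = 0.0659 V

0.0659 V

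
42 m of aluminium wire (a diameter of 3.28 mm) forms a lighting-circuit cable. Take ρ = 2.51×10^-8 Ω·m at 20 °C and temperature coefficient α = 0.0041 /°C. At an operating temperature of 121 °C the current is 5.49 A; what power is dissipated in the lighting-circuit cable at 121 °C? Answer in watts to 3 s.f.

5.32 W

A = π(d/2)² = π(1.6400e-03 m)² = 8.450e-06 m²
R₍20₎ = ρL/A = (2.51×10^-8)(42)/(8.450e-06) = 0.1248 Ω
R₍121₎ = R₍20₎(1 + αΔT) = 0.1248 × (1 + 0.0041×101) = 0.1764 Ω
P = I²R = (5.49)² × 0.1764 = 5.32 W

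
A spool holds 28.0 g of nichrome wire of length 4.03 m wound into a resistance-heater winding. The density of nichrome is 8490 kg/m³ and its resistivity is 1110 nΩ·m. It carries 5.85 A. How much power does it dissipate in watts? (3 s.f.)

187 W

ρ = 1110 nΩ·m = 1.11×10^-6 Ω·m
A = m/(density·L) = 0.028/(8490×4.03) = 8.1836e-07 m²
R = ρL/A = (1.11×10^-6)(4.03)/(8.1836e-07) = 5.466 Ω
P = I²R = (5.85)² × 5.466 = 187 W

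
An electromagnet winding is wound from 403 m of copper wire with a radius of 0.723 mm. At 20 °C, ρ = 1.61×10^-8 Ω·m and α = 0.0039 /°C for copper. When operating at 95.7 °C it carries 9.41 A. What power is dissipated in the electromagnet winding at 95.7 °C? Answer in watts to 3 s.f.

453 W

A = πr² = π(7.2300e-04 m)² = 1.642e-06 m²
R₍20₎ = ρL/A = (1.61×10^-8)(403)/(1.642e-06) = 3.951 Ω
R₍95.7₎ = R₍20₎(1 + αΔT) = 3.951 × (1 + 0.0039×75.7) = 5.117 Ω
P = I²R = (9.41)² × 5.117 = 453 W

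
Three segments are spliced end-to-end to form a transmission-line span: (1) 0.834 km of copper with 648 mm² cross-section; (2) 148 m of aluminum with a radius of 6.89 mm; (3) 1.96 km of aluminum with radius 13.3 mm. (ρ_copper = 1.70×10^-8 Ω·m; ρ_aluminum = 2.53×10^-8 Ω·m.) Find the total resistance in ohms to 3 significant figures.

Seg 1: A = 648 mm² = 6.480e-04 m²
R_1 = (1.70×10^-8)(834)/(6.480e-04) = 0.02188 Ω
Seg 2: A = πr² = π(6.8900e-03 m)² = 1.491e-04 m²
R_2 = (2.53×10^-8)(148)/(1.491e-04) = 0.02511 Ω
Seg 3: A = πr² = π(1.3300e-02 m)² = 5.557e-04 m²
R_3 = (2.53×10^-8)(1960)/(5.557e-04) = 0.08923 Ω
R_total = R_1 + R_2 + R_3 = 0.136 Ω

0.136 Ω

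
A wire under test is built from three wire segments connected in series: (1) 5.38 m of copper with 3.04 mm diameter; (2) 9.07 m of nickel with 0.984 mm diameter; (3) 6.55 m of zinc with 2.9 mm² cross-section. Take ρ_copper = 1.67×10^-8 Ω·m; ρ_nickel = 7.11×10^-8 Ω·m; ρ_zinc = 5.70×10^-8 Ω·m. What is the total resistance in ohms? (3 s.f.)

0.989 Ω

Seg 1: A = π(d/2)² = π(1.5200e-03 m)² = 7.258e-06 m²
R_1 = (1.67×10^-8)(5.38)/(7.258e-06) = 0.01238 Ω
Seg 2: A = π(d/2)² = π(4.9200e-04 m)² = 7.605e-07 m²
R_2 = (7.11×10^-8)(9.07)/(7.605e-07) = 0.848 Ω
Seg 3: A = 2.9 mm² = 2.900e-06 m²
R_3 = (5.70×10^-8)(6.55)/(2.900e-06) = 0.1287 Ω
R_total = R_1 + R_2 + R_3 = 0.989 Ω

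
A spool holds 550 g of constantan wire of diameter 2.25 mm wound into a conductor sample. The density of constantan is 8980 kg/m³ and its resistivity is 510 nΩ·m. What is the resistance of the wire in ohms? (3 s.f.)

1.98 Ω

ρ = 510 nΩ·m = 5.10×10^-7 Ω·m
A = π(d/2)² = π(1.1250e-03 m)² = 3.9761e-06 m²
L = m/(density·A) = 0.55/(8980×3.9761e-06) = 15.4 m
R = ρL/A = (5.10×10^-7)(15.4)/(3.9761e-06) = 1.98 Ω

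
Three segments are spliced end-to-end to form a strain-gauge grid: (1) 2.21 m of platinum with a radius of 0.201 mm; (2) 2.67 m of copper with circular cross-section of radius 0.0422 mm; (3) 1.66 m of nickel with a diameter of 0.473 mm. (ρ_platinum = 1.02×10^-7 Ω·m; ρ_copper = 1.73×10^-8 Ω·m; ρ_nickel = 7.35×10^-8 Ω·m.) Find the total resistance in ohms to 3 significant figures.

Seg 1: A = πr² = π(2.0100e-04 m)² = 1.269e-07 m²
R_1 = (1.02×10^-7)(2.21)/(1.269e-07) = 1.776 Ω
Seg 2: A = πr² = π(4.2200e-05 m)² = 5.595e-09 m²
R_2 = (1.73×10^-8)(2.67)/(5.595e-09) = 8.256 Ω
Seg 3: A = π(d/2)² = π(2.3650e-04 m)² = 1.757e-07 m²
R_3 = (7.35×10^-8)(1.66)/(1.757e-07) = 0.6944 Ω
R_total = R_1 + R_2 + R_3 = 10.7 Ω

10.7 Ω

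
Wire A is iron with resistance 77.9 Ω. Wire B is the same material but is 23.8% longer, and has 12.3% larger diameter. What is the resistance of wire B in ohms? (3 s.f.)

R ∝ L/d², so R_B/R_A = (1 + 23.8/100) × (1 + 12.3/100)⁻²
= 1.238 × 0.7929 = 0.9817
R_B = 0.9817 × 77.9 = 76.5 Ω

76.5 Ω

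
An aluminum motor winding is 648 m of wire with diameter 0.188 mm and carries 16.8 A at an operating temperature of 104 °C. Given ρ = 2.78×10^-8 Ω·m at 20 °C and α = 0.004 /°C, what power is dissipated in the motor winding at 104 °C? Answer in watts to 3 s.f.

A = π(d/2)² = π(9.4000e-05 m)² = 2.776e-08 m²
R₍20₎ = ρL/A = (2.78×10^-8)(648)/(2.776e-08) = 649 Ω
R₍104₎ = R₍20₎(1 + αΔT) = 649 × (1 + 0.004×84) = 867 Ω
P = I²R = (16.8)² × 867 = 2.45×10^5 W

2.45×10^5 W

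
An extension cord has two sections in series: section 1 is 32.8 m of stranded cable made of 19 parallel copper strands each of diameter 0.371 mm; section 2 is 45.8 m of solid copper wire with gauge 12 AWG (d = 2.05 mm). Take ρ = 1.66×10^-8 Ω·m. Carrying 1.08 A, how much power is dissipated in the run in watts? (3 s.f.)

Section 1: A_strand = π(1.8550e-04)² = 1.081e-07 m²; R₁ = ρL/(N·A_s) = (1.66×10^-8)(32.8)/(19×1.081e-07) = 0.2651 Ω
Section 2: A = π(2.05/2 mm)² = π(1.0250e-03 m)² = 3.301e-06 m²
R₂ = (1.66×10^-8)(45.8)/(3.301e-06) = 0.2303 Ω
R = R₁ + R₂ = 0.4954 Ω
P = I²R = (1.08)² × 0.4954 = 0.578 W

0.578 W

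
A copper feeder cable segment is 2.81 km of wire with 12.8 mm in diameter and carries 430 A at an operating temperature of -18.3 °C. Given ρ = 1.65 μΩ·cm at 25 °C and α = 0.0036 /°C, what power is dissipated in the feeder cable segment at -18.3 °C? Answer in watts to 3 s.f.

ρ = 1.65 μΩ·cm = 1.65×10^-8 Ω·m
A = π(d/2)² = π(6.4000e-03 m)² = 1.287e-04 m²
R₍25₎ = ρL/A = (1.65×10^-8)(2810)/(1.287e-04) = 0.3603 Ω
R₍-18.3₎ = R₍25₎(1 + αΔT) = 0.3603 × (1 + 0.0036×-43.3) = 0.3041 Ω
P = I²R = (430)² × 0.3041 = 56200 W

56200 W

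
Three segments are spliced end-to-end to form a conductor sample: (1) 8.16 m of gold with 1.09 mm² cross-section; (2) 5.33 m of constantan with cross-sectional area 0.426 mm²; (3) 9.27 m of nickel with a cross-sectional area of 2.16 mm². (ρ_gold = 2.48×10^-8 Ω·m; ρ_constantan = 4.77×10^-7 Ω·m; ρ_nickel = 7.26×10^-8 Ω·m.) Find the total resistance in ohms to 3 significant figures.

Seg 1: A = 1.09 mm² = 1.090e-06 m²
R_1 = (2.48×10^-8)(8.16)/(1.090e-06) = 0.1857 Ω
Seg 2: A = 0.426 mm² = 4.260e-07 m²
R_2 = (4.77×10^-7)(5.33)/(4.260e-07) = 5.968 Ω
Seg 3: A = 2.16 mm² = 2.160e-06 m²
R_3 = (7.26×10^-8)(9.27)/(2.160e-06) = 0.3116 Ω
R_total = R_1 + R_2 + R_3 = 6.47 Ω

6.47 Ω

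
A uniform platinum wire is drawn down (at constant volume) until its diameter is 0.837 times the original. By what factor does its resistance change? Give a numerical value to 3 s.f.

Volume constant ⇒ L' = L/r² with r = 0.837. R' = ρL'/A' = ρ(L/r²)/(πr²d₀²/4) = R/r⁴.
Factor = 2.04

2.04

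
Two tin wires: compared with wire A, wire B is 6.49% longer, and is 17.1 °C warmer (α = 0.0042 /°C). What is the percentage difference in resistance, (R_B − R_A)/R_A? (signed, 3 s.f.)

14.1%

R ∝ ρL/d² with ρ ∝ (1+αΔT), so R_B/R_A = (1 + 6.49/100) × (1 + 0.0042×17.1)
= 1.065 × 1.072 = 1.141
(R_B − R_A)/R_A = 1.141 − 1 = 14.1%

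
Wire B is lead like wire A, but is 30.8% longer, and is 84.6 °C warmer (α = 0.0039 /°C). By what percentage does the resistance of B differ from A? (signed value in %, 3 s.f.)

R ∝ ρL/d² with ρ ∝ (1+αΔT), so R_B/R_A = (1 + 30.8/100) × (1 + 0.0039×84.6)
= 1.308 × 1.33 = 1.74
(R_B − R_A)/R_A = 1.74 − 1 = 74.0%

74.0%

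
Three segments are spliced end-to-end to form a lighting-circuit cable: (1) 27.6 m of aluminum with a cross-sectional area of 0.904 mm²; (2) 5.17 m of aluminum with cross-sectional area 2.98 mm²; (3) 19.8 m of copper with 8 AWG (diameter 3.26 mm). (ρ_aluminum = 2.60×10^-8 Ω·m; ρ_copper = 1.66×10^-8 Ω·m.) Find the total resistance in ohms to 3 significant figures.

Seg 1: A = 0.904 mm² = 9.040e-07 m²
R_1 = (2.60×10^-8)(27.6)/(9.040e-07) = 0.7938 Ω
Seg 2: A = 2.98 mm² = 2.980e-06 m²
R_2 = (2.60×10^-8)(5.17)/(2.980e-06) = 0.04511 Ω
Seg 3: A = π(3.26/2 mm)² = π(1.6300e-03 m)² = 8.347e-06 m²
R_3 = (1.66×10^-8)(19.8)/(8.347e-06) = 0.03938 Ω
R_total = R_1 + R_2 + R_3 = 0.878 Ω

0.878 Ω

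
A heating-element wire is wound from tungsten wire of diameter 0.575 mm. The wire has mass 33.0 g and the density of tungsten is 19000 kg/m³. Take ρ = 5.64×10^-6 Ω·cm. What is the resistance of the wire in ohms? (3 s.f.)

1.45 Ω

ρ = 5.64×10^-6 Ω·cm = 5.64×10^-8 Ω·m
A = π(d/2)² = π(2.8750e-04 m)² = 2.5967e-07 m²
L = m/(density·A) = 0.033/(19000×2.5967e-07) = 6.689 m
R = ρL/A = (5.64×10^-8)(6.689)/(2.5967e-07) = 1.45 Ω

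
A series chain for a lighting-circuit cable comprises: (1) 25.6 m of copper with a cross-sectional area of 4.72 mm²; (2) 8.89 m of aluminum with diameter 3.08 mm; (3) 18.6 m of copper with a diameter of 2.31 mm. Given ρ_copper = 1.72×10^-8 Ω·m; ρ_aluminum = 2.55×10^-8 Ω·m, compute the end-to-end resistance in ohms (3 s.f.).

Seg 1: A = 4.72 mm² = 4.720e-06 m²
R_1 = (1.72×10^-8)(25.6)/(4.720e-06) = 0.09329 Ω
Seg 2: A = π(d/2)² = π(1.5400e-03 m)² = 7.451e-06 m²
R_2 = (2.55×10^-8)(8.89)/(7.451e-06) = 0.03043 Ω
Seg 3: A = π(d/2)² = π(1.1550e-03 m)² = 4.191e-06 m²
R_3 = (1.72×10^-8)(18.6)/(4.191e-06) = 0.07634 Ω
R_total = R_1 + R_2 + R_3 = 0.200 Ω

0.200 Ω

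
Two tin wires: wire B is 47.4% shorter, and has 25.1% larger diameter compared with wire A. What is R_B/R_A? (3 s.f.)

R ∝ L/d², so R_B/R_A = (1 − 47.4/100) × (1 + 25.1/100)⁻²
= 0.526 × 0.639 = 0.336

0.336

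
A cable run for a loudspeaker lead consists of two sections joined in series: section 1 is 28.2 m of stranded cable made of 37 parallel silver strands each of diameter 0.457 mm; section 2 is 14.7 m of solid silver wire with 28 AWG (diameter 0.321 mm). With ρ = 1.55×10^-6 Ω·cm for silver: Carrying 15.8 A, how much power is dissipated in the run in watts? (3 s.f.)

721 W

ρ = 1.55×10^-6 Ω·cm = 1.55×10^-8 Ω·m
Section 1: A_strand = π(2.2850e-04)² = 1.640e-07 m²; R₁ = ρL/(N·A_s) = (1.55×10^-8)(28.2)/(37×1.640e-07) = 0.07202 Ω
Section 2: A = π(0.321/2 mm)² = π(1.6050e-04 m)² = 8.093e-08 m²
R₂ = (1.55×10^-8)(14.7)/(8.093e-08) = 2.815 Ω
R = R₁ + R₂ = 2.887 Ω
P = I²R = (15.8)² × 2.887 = 721 W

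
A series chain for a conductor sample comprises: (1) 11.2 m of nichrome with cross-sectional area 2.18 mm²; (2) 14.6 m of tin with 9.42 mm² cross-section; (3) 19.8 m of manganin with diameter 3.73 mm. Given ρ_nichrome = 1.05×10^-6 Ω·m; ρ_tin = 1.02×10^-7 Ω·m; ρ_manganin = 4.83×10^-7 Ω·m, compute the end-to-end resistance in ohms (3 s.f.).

Seg 1: A = 2.18 mm² = 2.180e-06 m²
R_1 = (1.05×10^-6)(11.2)/(2.180e-06) = 5.394 Ω
Seg 2: A = 9.42 mm² = 9.420e-06 m²
R_2 = (1.02×10^-7)(14.6)/(9.420e-06) = 0.1581 Ω
Seg 3: A = π(d/2)² = π(1.8650e-03 m)² = 1.093e-05 m²
R_3 = (4.83×10^-7)(19.8)/(1.093e-05) = 0.8752 Ω
R_total = R_1 + R_2 + R_3 = 6.43 Ω

6.43 Ω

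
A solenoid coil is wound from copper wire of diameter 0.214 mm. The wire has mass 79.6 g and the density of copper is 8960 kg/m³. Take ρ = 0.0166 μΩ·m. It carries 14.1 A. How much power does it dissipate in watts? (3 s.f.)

ρ = 0.0166 μΩ·m = 1.66×10^-8 Ω·m
A = π(d/2)² = π(1.0700e-04 m)² = 3.5968e-08 m²
L = m/(density·A) = 0.0796/(8960×3.5968e-08) = 247 m
R = ρL/A = (1.66×10^-8)(247)/(3.5968e-08) = 114 Ω
P = I²R = (14.1)² × 114 = 22700 W

22700 W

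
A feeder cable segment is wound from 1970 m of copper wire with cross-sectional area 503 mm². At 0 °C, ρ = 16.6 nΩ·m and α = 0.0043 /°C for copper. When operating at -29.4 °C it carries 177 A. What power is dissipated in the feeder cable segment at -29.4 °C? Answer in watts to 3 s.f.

ρ = 16.6 nΩ·m = 1.66×10^-8 Ω·m
A = 503 mm² = 5.030e-04 m²
R₍0₎ = ρL/A = (1.66×10^-8)(1970)/(5.030e-04) = 0.06501 Ω
R₍-29.4₎ = R₍0₎(1 + αΔT) = 0.06501 × (1 + 0.0043×-29.4) = 0.05679 Ω
P = I²R = (177)² × 0.05679 = 1780 W

1780 W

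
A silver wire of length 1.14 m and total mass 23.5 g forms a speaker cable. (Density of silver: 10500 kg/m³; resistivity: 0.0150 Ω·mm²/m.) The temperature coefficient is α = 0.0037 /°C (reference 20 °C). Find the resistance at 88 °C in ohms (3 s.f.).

ρ = 0.0150 Ω·mm²/m = 1.50×10^-8 Ω·m
A = m/(density·L) = 0.0235/(10500×1.14) = 1.9632e-06 m²
R = ρL/A = (1.50×10^-8)(1.14)/(1.9632e-06) = 0.00871 Ω
R(88 °C) = 0.00871 × (1 + 0.0037×68) = 0.0109 Ω

0.0109 Ω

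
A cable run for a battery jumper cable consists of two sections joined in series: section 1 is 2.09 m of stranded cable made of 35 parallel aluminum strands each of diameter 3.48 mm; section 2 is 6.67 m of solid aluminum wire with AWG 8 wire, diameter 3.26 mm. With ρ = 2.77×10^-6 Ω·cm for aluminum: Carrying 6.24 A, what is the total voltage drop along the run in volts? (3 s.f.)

0.139 V

ρ = 2.77×10^-6 Ω·cm = 2.77×10^-8 Ω·m
Section 1: A_strand = π(1.7400e-03)² = 9.511e-06 m²; R₁ = ρL/(N·A_s) = (2.77×10^-8)(2.09)/(35×9.511e-06) = 1.739×10^-4 Ω
Section 2: A = π(3.26/2 mm)² = π(1.6300e-03 m)² = 8.347e-06 m²
R₂ = (2.77×10^-8)(6.67)/(8.347e-06) = 0.02214 Ω
R = R₁ + R₂ = 0.02231 Ω
V = IR = 6.24 × 0.02231 = 0.139 V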